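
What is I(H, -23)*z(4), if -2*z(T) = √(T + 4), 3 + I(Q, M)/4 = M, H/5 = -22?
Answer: 104*√2 ≈ 147.08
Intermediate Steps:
H = -110 (H = 5*(-22) = -110)
I(Q, M) = -12 + 4*M
z(T) = -√(4 + T)/2 (z(T) = -√(T + 4)/2 = -√(4 + T)/2)
I(H, -23)*z(4) = (-12 + 4*(-23))*(-√(4 + 4)/2) = (-12 - 92)*(-√2) = -(-52)*2*√2 = -(-104)*√2 = 104*√2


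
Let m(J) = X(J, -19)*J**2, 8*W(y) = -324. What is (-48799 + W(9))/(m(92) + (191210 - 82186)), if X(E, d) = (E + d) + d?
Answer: -97679/1132160 ≈ -0.086277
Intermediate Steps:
W(y) = -81/2 (W(y) = (1/8)*(-324) = -81/2)
X(E, d) = E + 2*d
m(J) = J**2*(-38 + J) (m(J) = (J + 2*(-19))*J**2 = (J - 38)*J**2 = (-38 + J)*J**2 = J**2*(-38 + J))
(-48799 + W(9))/(m(92) + (191210 - 82186)) = (-48799 - 81/2)/(92**2*(-38 + 92) + (191210 - 82186)) = -97679/(2*(8464*54 + 109024)) = -97679/(2*(457056 + 109024)) = -97679/2/566080 = -97679/2*1/566080 = -97679/1132160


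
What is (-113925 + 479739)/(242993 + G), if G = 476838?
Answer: 365814/719831 ≈ 0.50819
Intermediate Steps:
(-113925 + 479739)/(242993 + G) = (-113925 + 479739)/(242993 + 476838) = 365814/719831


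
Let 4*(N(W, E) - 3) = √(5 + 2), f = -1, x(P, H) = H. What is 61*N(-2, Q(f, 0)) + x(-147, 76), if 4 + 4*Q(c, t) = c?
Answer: 259 + 61*√7/4 ≈ 299.35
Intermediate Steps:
Q(c, t) = -1 + c/4
N(W, E) = 3 + √7/4 (N(W, E) = 3 + √(5 + 2)/4 = 3 + √7/4)
61*N(-2, Q(f, 0)) + x(-147, 76) = 61*(3 + √7/4) + 76 = (183 + 61*√7/4) + 76 = 259 + 61*√7/4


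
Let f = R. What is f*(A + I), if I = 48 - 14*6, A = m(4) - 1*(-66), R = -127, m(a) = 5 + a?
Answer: -4953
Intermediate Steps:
f = -127
A = 75 (A = (5 + 4) - 1*(-66) = 9 + 66 = 75)
I = -36 (I = 48 - 84 = -36)
f*(A + I) = -127*(75 - 36) = -127*39 = -4953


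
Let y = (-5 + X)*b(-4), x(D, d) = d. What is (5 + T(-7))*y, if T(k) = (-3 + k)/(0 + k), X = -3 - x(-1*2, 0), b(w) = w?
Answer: 1440/7 ≈ 205.71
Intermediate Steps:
X = -3 (X = -3 - 1*0 = -3 + 0 = -3)
T(k) = (-3 + k)/k
y = 32 (y = (-5 - 3)*(-4) = -8*(-4) = 32)
(5 + T(-7))*y = (5 + (-3 - 7)/(-7))*32 = (5 - ⅐*(-10))*32 = (5 + 10/7)*32 = (45/7)*32 = 1440/7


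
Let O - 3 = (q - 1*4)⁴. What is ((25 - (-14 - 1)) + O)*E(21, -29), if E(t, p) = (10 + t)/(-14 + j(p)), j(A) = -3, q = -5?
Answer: -204724/17 ≈ -12043.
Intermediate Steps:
E(t, p) = -10/17 - t/17 (E(t, p) = (10 + t)/(-14 - 3) = (10 + t)/(-17) = (10 + t)*(-1/17) = -10/17 - t/17)
O = 6564 (O = 3 + (-5 - 1*4)⁴ = 3 + (-5 - 4)⁴ = 3 + (-9)⁴ = 3 + 6561 = 6564)
((25 - (-14 - 1)) + O)*E(21, -29) = ((25 - (-14 - 1)) + 6564)*(-10/17 - 1/17*21) = ((25 - 1*(-15)) + 6564)*(-10/17 - 21/17) = ((25 + 15) + 6564)*(-31/17) = (40 + 6564)*(-31/17) = 6604*(-31/17) = -204724/17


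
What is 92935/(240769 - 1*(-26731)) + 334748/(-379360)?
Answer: -135723171/253697000 ≈ -0.53498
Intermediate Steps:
92935/(240769 - 1*(-26731)) + 334748/(-379360) = 92935/(240769 + 26731) + 334748*(-1/379360) = 92935/267500 - 83687/94840 = 92935*(1/267500) - 83687/94840 = 18587/53500 - 83687/94840 = -135723171/253697000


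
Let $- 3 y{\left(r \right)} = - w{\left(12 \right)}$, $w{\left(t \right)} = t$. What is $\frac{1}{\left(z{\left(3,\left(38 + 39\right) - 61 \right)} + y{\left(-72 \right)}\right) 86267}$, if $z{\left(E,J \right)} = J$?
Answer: $\frac{1}{1725340} \approx 5.796 \cdot 10^{-7}$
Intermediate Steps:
$y{\left(r \right)} = 4$ ($y{\left(r \right)} = - \frac{\left(-1\right) 12}{3} = \left(- \frac{1}{3}\right) \left(-12\right) = 4$)
$\frac{1}{\left(z{\left(3,\left(38 + 39\right) - 61 \right)} + y{\left(-72 \right)}\right) 86267} = \frac{1}{\left(\left(\left(38 + 39\right) - 61\right) + 4\right) 86267} = \frac{1}{\left(77 - 61\right) + 4} \cdot \frac{1}{86267} = \frac{1}{16 + 4} \cdot \frac{1}{86267} = \frac{1}{20} \cdot \frac{1}{86267} = \frac{1}{1725340}$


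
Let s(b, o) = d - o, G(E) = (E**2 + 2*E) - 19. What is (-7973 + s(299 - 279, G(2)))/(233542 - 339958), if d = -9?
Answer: 2657/35472 ≈ 0.074904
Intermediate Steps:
G(E) = -19 + E**2 + 2*E
s(b, o) = -9 - o
(-7973 + s(299 - 279, G(2)))/(233542 - 339958) = (-7973 + (-9 - (-19 + 2**2 + 2*2)))/(233542 - 339958) = (-7973 + (-9 - (-19 + 4 + 4)))/(-106416) = (-7973 + (-9 - 1*(-11)))*(-1/106416) = (-7973 + (-9 + 11))*(-1/106416) = (-7973 + 2)*(-1/106416) = -7971*(-1/106416) = 2657/35472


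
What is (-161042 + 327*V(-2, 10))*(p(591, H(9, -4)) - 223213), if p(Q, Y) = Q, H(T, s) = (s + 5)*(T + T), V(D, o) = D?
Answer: 35997086912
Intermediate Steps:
H(T, s) = 2*T*(5 + s) (H(T, s) = (5 + s)*(2*T) = 2*T*(5 + s))
(-161042 + 327*V(-2, 10))*(p(591, H(9, -4)) - 223213) = (-161042 + 327*(-2))*(591 - 223213) = (-161042 - 654)*(-222622) = -161696*(-222622) = 35997086912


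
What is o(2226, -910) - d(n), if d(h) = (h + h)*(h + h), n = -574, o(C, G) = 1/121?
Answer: -159466383/121 ≈ -1.3179e+6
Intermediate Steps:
o(C, G) = 1/121
d(h) = 4*h² (d(h) = (2*h)*(2*h) = 4*h²)
o(2226, -910) - d(n) = 1/121 - 4*(-574)² = 1/121 - 4*329476 = 1/121 - 1*1317904 = 1/121 - 1317904 = -159466383/121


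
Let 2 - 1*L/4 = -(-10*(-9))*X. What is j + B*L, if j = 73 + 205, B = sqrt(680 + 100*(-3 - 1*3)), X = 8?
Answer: 278 + 11552*sqrt(5) ≈ 26109.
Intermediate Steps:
B = 4*sqrt(5) (B = sqrt(680 + 100*(-3 - 3)) = sqrt(680 + 100*(-6)) = sqrt(680 - 600) = sqrt(80) = 4*sqrt(5) ≈ 8.9443)
L = 2888 (L = 8 - (-4)*-10*(-9)*8 = 8 - (-4)*90*8 = 8 - (-4)*720 = 8 - 4*(-720) = 8 + 2880 = 2888)
j = 278
j + B*L = 278 + (4*sqrt(5))*2888 = 278 + 11552*sqrt(5)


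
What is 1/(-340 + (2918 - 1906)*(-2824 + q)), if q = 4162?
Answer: 1/1353716 ≈ 7.3871e-7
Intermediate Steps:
1/(-340 + (2918 - 1906)*(-2824 + q)) = 1/(-340 + (2918 - 1906)*(-2824 + 4162)) = 1/(-340 + 1012*1338) = 1/(-340 + 1354056) = 1/1353716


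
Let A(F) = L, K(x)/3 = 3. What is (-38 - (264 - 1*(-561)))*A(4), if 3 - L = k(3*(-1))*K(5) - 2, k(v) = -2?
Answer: -19849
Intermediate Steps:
K(x) = 9 (K(x) = 3*3 = 9)
L = 23 (L = 3 - (-2*9 - 2) = 3 - (-18 - 2) = 3 - 1*(-20) = 3 + 20 = 23)
A(F) = 23
(-38 - (264 - 1*(-561)))*A(4) = (-38 - (264 - 1*(-561)))*23 = (-38 - (264 + 561))*23 = (-38 - 1*825)*23 = (-38 - 825)*23 = -863*23 = -19849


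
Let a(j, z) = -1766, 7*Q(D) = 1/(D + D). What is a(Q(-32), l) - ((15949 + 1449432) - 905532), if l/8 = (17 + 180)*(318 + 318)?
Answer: -561615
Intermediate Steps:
Q(D) = 1/(14*D) (Q(D) = 1/(7*(D + D)) = 1/(7*((2*D))) = (1/(2*D))/7 = 1/(14*D))
l = 1002336 (l = 8*((17 + 180)*(318 + 318)) = 8*(197*636) = 8*125292 = 1002336)
a(Q(-32), l) - ((15949 + 1449432) - 905532) = -1766 - ((15949 + 1449432) - 905532) = -1766 - (1465381 - 905532) = -1766 - 1*559849 = -1766 - 559849 = -561615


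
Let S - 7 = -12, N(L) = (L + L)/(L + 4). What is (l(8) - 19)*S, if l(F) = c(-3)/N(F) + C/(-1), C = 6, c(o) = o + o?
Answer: 295/2 ≈ 147.50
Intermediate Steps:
c(o) = 2*o
N(L) = 2*L/(4 + L) (N(L) = (2*L)/(4 + L) = 2*L/(4 + L))
S = -5 (S = 7 - 12 = -5)
l(F) = -6 - 3*(4 + F)/F (l(F) = (2*(-3))/((2*F/(4 + F))) + 6/(-1) = -3*(4 + F)/F + 6*(-1) = -3*(4 + F)/F - 6 = -6 - 3*(4 + F)/F)
(l(8) - 19)*S = ((-9 - 12/8) - 19)*(-5) = ((-9 - 12*1/8) - 19)*(-5) = ((-9 - 3/2) - 19)*(-5) = (-21/2 - 19)*(-5) = -59/2*(-5) = 295/2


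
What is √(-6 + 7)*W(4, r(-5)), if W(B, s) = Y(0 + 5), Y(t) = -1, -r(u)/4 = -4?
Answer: -1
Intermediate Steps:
r(u) = 16 (r(u) = -4*(-4) = 16)
W(B, s) = -1
√(-6 + 7)*W(4, r(-5)) = √(-6 + 7)*(-1) = √1*(-1) = 1*(-1) = -1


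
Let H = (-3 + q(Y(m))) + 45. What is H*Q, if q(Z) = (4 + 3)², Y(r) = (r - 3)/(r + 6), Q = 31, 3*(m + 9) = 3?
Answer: 2821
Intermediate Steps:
m = -8 (m = -9 + (⅓)*3 = -9 + 1 = -8)
Y(r) = (-3 + r)/(6 + r)
q(Z) = 49 (q(Z) = 7² = 49)
H = 91 (H = (-3 + 49) + 45 = 46 + 45 = 91)
H*Q = 91*31 = 2821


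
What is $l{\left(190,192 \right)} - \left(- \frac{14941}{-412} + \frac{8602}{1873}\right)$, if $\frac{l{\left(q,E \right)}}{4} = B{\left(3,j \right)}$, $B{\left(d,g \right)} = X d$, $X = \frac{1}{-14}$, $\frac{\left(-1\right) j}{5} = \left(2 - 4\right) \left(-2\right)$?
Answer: $- \frac{225329675}{5401732} \approx -41.714$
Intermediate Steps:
$j = -20$ ($j = - 5 \left(2 - 4\right) \left(-2\right) = - 5 \left(\left(-2\right) \left(-2\right)\right) = \left(-5\right) 4 = -20$)
$X = - \frac{1}{14} \approx -0.071429$
$B{\left(d,g \right)} = - \frac{d}{14}$
$l{\left(q,E \right)} = - \frac{6}{7}$ ($l{\left(q,E \right)} = 4 \left(\left(- \frac{1}{14}\right) 3\right) = 4 \left(- \frac{3}{14}\right) = - \frac{6}{7}$)
$l{\left(190,192 \right)} - \left(- \frac{14941}{-412} + \frac{8602}{1873}\right) = - \frac{6}{7} - \left(- \frac{14941}{-412} + \frac{8602}{1873}\right) = - \frac{6}{7} - \left(\left(-14941\right) \left(- \frac{1}{412}\right) + 8602 \cdot \frac{1}{1873}\right) = - \frac{6}{7} - \left(\frac{14941}{412} + \frac{8602}{1873}\right) = - \frac{6}{7} - \frac{31528517}{771676} = - \frac{225329675}{5401732}$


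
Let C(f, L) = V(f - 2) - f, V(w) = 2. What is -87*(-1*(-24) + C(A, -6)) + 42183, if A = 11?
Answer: 40878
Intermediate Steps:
C(f, L) = 2 - f
-87*(-1*(-24) + C(A, -6)) + 42183 = -87*(-1*(-24) + (2 - 1*11)) + 42183 = -87*(24 + (2 - 11)) + 42183 = -87*(24 - 9) + 42183 = -87*15 + 42183 = -1305 + 42183 = 40878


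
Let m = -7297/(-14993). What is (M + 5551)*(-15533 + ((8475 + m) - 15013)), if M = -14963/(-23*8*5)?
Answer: -847423752728449/6896780 ≈ -1.2287e+8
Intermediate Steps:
m = 7297/14993 (m = -7297*(-1/14993) = 7297/14993 ≈ 0.48669)
M = 14963/920 (M = -14963/((-184*5)) = -14963/(-920) = -14963*(-1/920) = 14963/920 ≈ 16.264)
(M + 5551)*(-15533 + ((8475 + m) - 15013)) = (14963/920 + 5551)*(-15533 + ((8475 + 7297/14993) - 15013)) = 5121883*(-15533 + (127072972/14993 - 15013))/920 = 5121883*(-15533 - 98016937/14993)/920 = (5121883/920)*(-330903206/14993) = -847423752728449/6896780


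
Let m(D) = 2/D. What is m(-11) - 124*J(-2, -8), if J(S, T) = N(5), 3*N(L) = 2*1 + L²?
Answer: -12278/11 ≈ -1116.2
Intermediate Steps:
N(L) = ⅔ + L²/3 (N(L) = (2*1 + L²)/3 = (2 + L²)/3 = ⅔ + L²/3)
J(S, T) = 9 (J(S, T) = ⅔ + (⅓)*5² = ⅔ + (⅓)*25 = ⅔ + 25/3 = 9)
m(-11) - 124*J(-2, -8) = 2/(-11) - 124*9 = 2*(-1/11) - 1116 = -2/11 - 1116 = -12278/11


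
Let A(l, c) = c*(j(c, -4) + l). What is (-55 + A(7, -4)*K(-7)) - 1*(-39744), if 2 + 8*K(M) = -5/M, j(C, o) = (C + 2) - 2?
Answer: 555673/14 ≈ 39691.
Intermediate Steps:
j(C, o) = C (j(C, o) = (2 + C) - 2 = C)
A(l, c) = c*(c + l)
K(M) = -1/4 - 5/(8*M) (K(M) = -1/4 + (-5/M)/8 = -1/4 - 5/(8*M))
(-55 + A(7, -4)*K(-7)) - 1*(-39744) = (-55 + (-4*(-4 + 7))*((1/8)*(-5 - 2*(-7))/(-7))) - 1*(-39744) = (-55 + (-4*3)*((1/8)*(-1/7)*(-5 + 14))) + 39744 = (-55 - 3*(-1)*9/(2*7)) + 39744 = (-55 - 12*(-9/56)) + 39744 = (-55 + 27/14) + 39744 = -743/14 + 39744 = 555673/14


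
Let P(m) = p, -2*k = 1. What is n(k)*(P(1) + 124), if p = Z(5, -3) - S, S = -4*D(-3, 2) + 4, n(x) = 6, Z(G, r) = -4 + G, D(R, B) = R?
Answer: 654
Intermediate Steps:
k = -½ (k = -½*1 = -½ ≈ -0.50000)
S = 16 (S = -4*(-3) + 4 = 12 + 4 = 16)
p = -15 (p = (-4 + 5) - 1*16 = 1 - 16 = -15)
P(m) = -15
n(k)*(P(1) + 124) = 6*(-15 + 124) = 6*109 = 654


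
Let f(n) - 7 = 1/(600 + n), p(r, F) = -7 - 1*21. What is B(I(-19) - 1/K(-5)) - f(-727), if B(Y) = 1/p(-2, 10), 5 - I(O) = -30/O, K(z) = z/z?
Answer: -24991/3556 ≈ -7.0278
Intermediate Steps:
p(r, F) = -28 (p(r, F) = -7 - 21 = -28)
K(z) = 1
f(n) = 7 + 1/(600 + n)
I(O) = 5 + 30/O (I(O) = 5 - (-30)/O = 5 + 30/O)
B(Y) = -1/28 (B(Y) = 1/(-28) = -1/28)
B(I(-19) - 1/K(-5)) - f(-727) = -1/28 - (4201 + 7*(-727))/(600 - 727) = -1/28 - (4201 - 5089)/(-127) = -1/28 - (-1)*(-888)/127 = -1/28 - 1*888/127 = -1/28 - 888/127 = -24991/3556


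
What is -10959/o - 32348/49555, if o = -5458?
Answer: 366517861/270471190 ≈ 1.3551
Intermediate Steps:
-10959/o - 32348/49555 = -10959/(-5458) - 32348/49555 = -10959*(-1/5458) - 32348*1/49555 = 10959/5458 - 32348/49555 = 366517861/270471190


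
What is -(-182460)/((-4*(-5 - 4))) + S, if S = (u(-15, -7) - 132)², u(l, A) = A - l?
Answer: 61333/3 ≈ 20444.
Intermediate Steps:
S = 15376 (S = ((-7 - 1*(-15)) - 132)² = ((-7 + 15) - 132)² = (8 - 132)² = (-124)² = 15376)
-(-182460)/((-4*(-5 - 4))) + S = -(-182460)/((-4*(-5 - 4))) + 15376 = -(-182460)/((-4*(-9))) + 15376 = -(-182460)/36 + 15376 = -30410*(-⅙) + 15376 = 15205/3 + 15376 = 61333/3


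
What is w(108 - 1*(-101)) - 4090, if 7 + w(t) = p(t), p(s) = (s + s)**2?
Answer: 170627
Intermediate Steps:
p(s) = 4*s**2 (p(s) = (2*s)**2 = 4*s**2)
w(t) = -7 + 4*t**2
w(108 - 1*(-101)) - 4090 = (-7 + 4*(108 - 1*(-101))**2) - 4090 = (-7 + 4*(108 + 101)**2) - 4090 = (-7 + 4*209**2) - 4090 = (-7 + 4*43681) - 4090 = (-7 + 174724) - 4090 = 174717 - 4090 = 170627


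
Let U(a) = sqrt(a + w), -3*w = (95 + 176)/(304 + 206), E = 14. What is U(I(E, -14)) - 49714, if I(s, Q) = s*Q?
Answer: -49714 + I*sqrt(51025670)/510 ≈ -49714.0 + 14.006*I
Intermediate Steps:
w = -271/1530 (w = -(95 + 176)/(3*(304 + 206)) = -271/(3*510) = -1/3*271/510 = -271/1530 ≈ -0.17712)
I(s, Q) = Q*s
U(a) = sqrt(-271/1530 + a) (U(a) = sqrt(a - 271/1530) = sqrt(-271/1530 + a))
U(I(E, -14)) - 49714 = sqrt(-46070 + 260100*(-14*14))/510 - 49714 = sqrt(-46070 + 260100*(-196))/510 - 49714 = sqrt(-46070 - 50979600)/510 - 49714 = sqrt(-51025670)/510 - 49714 = (I*sqrt(51025670))/510 - 49714 = I*sqrt(51025670)/510 - 49714 = -49714 + I*sqrt(51025670)/510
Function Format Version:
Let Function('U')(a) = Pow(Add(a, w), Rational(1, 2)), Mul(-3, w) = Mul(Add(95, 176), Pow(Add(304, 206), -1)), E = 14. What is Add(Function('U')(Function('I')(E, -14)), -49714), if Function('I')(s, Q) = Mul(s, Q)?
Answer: Add(-49714, Mul(Rational(1, 510), I, Pow(51025670, Rational(1, 2)))) ≈ Add(-49714., Mul(14.006, I))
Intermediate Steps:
w = Rational(-271, 1530) (w = Mul(Rational(-1, 3), Mul(Add(95, 176), Pow(Add(304, 206), -1))) = Mul(Rational(-1, 3), Mul(271, Pow(510, -1))) = Mul(Rational(-1, 3), Mul(271, Rational(1, 510))) = Mul(Rational(-1, 3), Rational(271, 510)) = Rational(-271, 1530) ≈ -0.17712)
Function('I')(s, Q) = Mul(Q, s)
Function('U')(a) = Pow(Add(Rational(-271, 1530), a), Rational(1, 2)) (Function('U')(a) = Pow(Add(a, Rational(-271, 1530)), Rational(1, 2)) = Pow(Add(Rational(-271, 1530), a), Rational(1, 2)))
Add(Function('U')(Function('I')(E, -14)), -49714) = Add(Mul(Rational(1, 510), Pow(Add(-46070, Mul(260100, Mul(-14, 14))), Rational(1, 2))), -49714) = Add(Mul(Rational(1, 510), Pow(Add(-46070, Mul(260100, -196)), Rational(1, 2))), -49714) = Add(Mul(Rational(1, 510), Pow(Add(-46070, -50979600), Rational(1, 2))), -49714) = Add(Mul(Rational(1, 510), Pow(-51025670, Rational(1, 2))), -49714) = Add(Mul(Rational(1, 510), Mul(I, Pow(51025670, Rational(1, 2)))), -49714) = Add(Mul(Rational(1, 510), I, Pow(51025670, Rational(1, 2))), -49714) = Add(-49714, Mul(Rational(1, 510), I, Pow(51025670, Rational(1, 2))))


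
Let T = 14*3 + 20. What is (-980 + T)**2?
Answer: 842724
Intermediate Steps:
T = 62 (T = 42 + 20 = 62)
(-980 + T)**2 = (-980 + 62)**2 = (-918)**2 = 842724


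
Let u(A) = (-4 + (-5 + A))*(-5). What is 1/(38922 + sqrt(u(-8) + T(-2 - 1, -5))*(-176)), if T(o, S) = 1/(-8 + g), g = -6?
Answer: 136227/5293019678 + 22*sqrt(16646)/2646509839 ≈ 2.6810e-5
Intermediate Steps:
T(o, S) = -1/14 (T(o, S) = 1/(-8 - 6) = 1/(-14) = -1/14)
u(A) = 45 - 5*A (u(A) = (-9 + A)*(-5) = 45 - 5*A)
1/(38922 + sqrt(u(-8) + T(-2 - 1, -5))*(-176)) = 1/(38922 + sqrt((45 - 5*(-8)) - 1/14)*(-176)) = 1/(38922 + sqrt((45 + 40) - 1/14)*(-176)) = 1/(38922 + sqrt(85 - 1/14)*(-176)) = 1/(38922 + sqrt(1189/14)*(-176)) = 1/(38922 + (sqrt(16646)/14)*(-176)) = 1/(38922 - 88*sqrt(16646)/7)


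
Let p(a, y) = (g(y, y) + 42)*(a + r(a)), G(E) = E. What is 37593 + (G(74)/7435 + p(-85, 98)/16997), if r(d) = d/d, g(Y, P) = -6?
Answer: 4750707497473/126372695 ≈ 37593.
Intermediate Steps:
r(d) = 1
p(a, y) = 36 + 36*a (p(a, y) = (-6 + 42)*(a + 1) = 36*(1 + a) = 36 + 36*a)
37593 + (G(74)/7435 + p(-85, 98)/16997) = 37593 + (74/7435 + (36 + 36*(-85))/16997) = 37593 + (74*(1/7435) + (36 - 3060)*(1/16997)) = 37593 + (74/7435 - 3024*1/16997) = 37593 + (74/7435 - 3024/16997) = 37593 - 21225662/126372695 = 4750707497473/126372695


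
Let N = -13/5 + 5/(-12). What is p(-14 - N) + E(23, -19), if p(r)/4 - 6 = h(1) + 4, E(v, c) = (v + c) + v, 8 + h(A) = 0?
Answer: 35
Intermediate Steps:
h(A) = -8 (h(A) = -8 + 0 = -8)
N = -181/60 (N = -13*⅕ + 5*(-1/12) = -13/5 - 5/12 = -181/60 ≈ -3.0167)
E(v, c) = c + 2*v (E(v, c) = (c + v) + v = c + 2*v)
p(r) = 8 (p(r) = 24 + 4*(-8 + 4) = 24 + 4*(-4) = 24 - 16 = 8)
p(-14 - N) + E(23, -19) = 8 + (-19 + 2*23) = 8 + (-19 + 46) = 8 + 27 = 35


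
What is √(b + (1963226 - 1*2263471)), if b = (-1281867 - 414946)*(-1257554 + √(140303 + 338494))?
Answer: √(2133833675157 - 18664943*√3957) ≈ 1.4604e+6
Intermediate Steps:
b = 2133833975402 - 18664943*√3957 (b = -1696813*(-1257554 + √478797) = -1696813*(-1257554 + 11*√3957) = 2133833975402 - 18664943*√3957 ≈ 2.1327e+12)
√(b + (1963226 - 1*2263471)) = √((2133833975402 - 18664943*√3957) + (1963226 - 1*2263471)) = √((2133833975402 - 18664943*√3957) + (1963226 - 2263471)) = √((2133833975402 - 18664943*√3957) - 300245) = √(2133833675157 - 18664943*√3957)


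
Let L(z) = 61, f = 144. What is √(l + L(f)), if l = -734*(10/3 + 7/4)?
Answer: 19*I*√366/6 ≈ 60.582*I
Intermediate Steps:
l = -22387/6 (l = -734*(10*(⅓) + 7*(¼)) = -734*(10/3 + 7/4) = -734*61/12 = -22387/6 ≈ -3731.2)
√(l + L(f)) = √(-22387/6 + 61) = √(-22021/6) = 19*I*√366/6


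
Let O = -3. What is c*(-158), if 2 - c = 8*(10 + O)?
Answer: 8532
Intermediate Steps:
c = -54 (c = 2 - 8*(10 - 3) = 2 - 8*7 = 2 - 1*56 = 2 - 56 = -54)
c*(-158) = -54*(-158) = 8532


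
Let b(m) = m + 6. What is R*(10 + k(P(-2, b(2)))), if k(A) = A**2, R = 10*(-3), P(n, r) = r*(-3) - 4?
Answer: -23820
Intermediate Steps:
b(m) = 6 + m
P(n, r) = -4 - 3*r (P(n, r) = -3*r - 4 = -4 - 3*r)
R = -30
R*(10 + k(P(-2, b(2)))) = -30*(10 + (-4 - 3*(6 + 2))**2) = -30*(10 + (-4 - 3*8)**2) = -30*(10 + (-4 - 24)**2) = -30*(10 + (-28)**2) = -30*(10 + 784) = -30*794 = -23820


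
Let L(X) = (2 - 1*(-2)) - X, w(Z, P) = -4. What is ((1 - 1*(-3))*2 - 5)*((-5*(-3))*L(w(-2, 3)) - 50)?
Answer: 210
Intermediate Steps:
L(X) = 4 - X (L(X) = (2 + 2) - X = 4 - X)
((1 - 1*(-3))*2 - 5)*((-5*(-3))*L(w(-2, 3)) - 50) = ((1 - 1*(-3))*2 - 5)*((-5*(-3))*(4 - 1*(-4)) - 50) = ((1 + 3)*2 - 5)*(15*(4 + 4) - 50) = (4*2 - 5)*(15*8 - 50) = (8 - 5)*(120 - 50) = 3*70 = 210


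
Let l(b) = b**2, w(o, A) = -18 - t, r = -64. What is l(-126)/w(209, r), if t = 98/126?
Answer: -142884/169 ≈ -845.47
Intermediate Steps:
t = 7/9 (t = 98*(1/126) = 7/9 ≈ 0.77778)
w(o, A) = -169/9 (w(o, A) = -18 - 1*7/9 = -18 - 7/9 = -169/9)
l(-126)/w(209, r) = (-126)**2/(-169/9) = 15876*(-9/169) = -142884/169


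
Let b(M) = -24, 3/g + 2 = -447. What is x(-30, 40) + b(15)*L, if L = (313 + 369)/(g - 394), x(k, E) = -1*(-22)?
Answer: 11241230/176909 ≈ 63.542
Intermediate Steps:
g = -3/449 (g = 3/(-2 - 447) = 3/(-449) = 3*(-1/449) = -3/449 ≈ -0.0066815)
x(k, E) = 22
L = -306218/176909 (L = (313 + 369)/(-3/449 - 394) = 682/(-176909/449) = 682*(-449/176909) = -306218/176909 ≈ -1.7309)
x(-30, 40) + b(15)*L = 22 - 24*(-306218/176909) = 22 + 7349232/176909 = 11241230/176909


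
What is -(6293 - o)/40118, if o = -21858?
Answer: -28151/40118 ≈ -0.70170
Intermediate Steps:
-(6293 - o)/40118 = -(6293 - 1*(-21858))/40118 = -(6293 + 21858)*(1/40118) = -1*28151*(1/40118) = -28151*1/40118 = -28151/40118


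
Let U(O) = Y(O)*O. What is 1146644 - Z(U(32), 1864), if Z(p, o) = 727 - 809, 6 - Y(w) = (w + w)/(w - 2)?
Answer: 1146726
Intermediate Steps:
Y(w) = 6 - 2*w/(-2 + w) (Y(w) = 6 - (w + w)/(w - 2) = 6 - 2*w/(-2 + w))
U(O) = 4*O*(-3 + O)/(-2 + O) (U(O) = (4*(-3 + O)/(-2 + O))*O = 4*O*(-3 + O)/(-2 + O))
Z(p, o) = -82
1146644 - Z(U(32), 1864) = 1146644 - 1*(-82) = 1146644 + 82 = 1146726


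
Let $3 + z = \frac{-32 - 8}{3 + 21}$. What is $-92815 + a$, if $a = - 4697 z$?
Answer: $- \frac{212687}{3} \approx -70896.0$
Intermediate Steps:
$z = - \frac{14}{3}$ ($z = -3 + \frac{-32 - 8}{3 + 21} = -3 - \frac{40}{24} = -3 - \frac{5}{3} = - \frac{14}{3} \approx -4.6667$)
$a = \frac{65758}{3}$ ($a = \left(-4697\right) \left(- \frac{14}{3}\right) = \frac{65758}{3} \approx 21919.0$)
$-92815 + a = -92815 + \frac{65758}{3} = - \frac{212687}{3}$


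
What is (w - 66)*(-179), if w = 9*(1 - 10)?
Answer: 26313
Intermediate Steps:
w = -81 (w = 9*(-9) = -81)
(w - 66)*(-179) = (-81 - 66)*(-179) = -147*(-179) = 26313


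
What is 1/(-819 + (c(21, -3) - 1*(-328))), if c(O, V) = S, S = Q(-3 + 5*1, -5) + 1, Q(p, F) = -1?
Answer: -1/491 ≈ -0.0020367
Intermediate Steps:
S = 0 (S = -1 + 1 = 0)
c(O, V) = 0
1/(-819 + (c(21, -3) - 1*(-328))) = 1/(-819 + (0 - 1*(-328))) = 1/(-819 + (0 + 328)) = 1/(-819 + 328) = 1/(-491) = -1/491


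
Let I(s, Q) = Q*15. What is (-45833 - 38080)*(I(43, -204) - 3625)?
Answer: 560958405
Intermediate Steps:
I(s, Q) = 15*Q
(-45833 - 38080)*(I(43, -204) - 3625) = (-45833 - 38080)*(15*(-204) - 3625) = -83913*(-3060 - 3625) = -83913*(-6685) = 560958405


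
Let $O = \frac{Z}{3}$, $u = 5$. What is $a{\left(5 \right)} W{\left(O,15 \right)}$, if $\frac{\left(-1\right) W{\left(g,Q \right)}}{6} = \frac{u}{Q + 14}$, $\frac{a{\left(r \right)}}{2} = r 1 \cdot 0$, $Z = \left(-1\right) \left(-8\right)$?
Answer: $0$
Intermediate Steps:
$Z = 8$
$a{\left(r \right)} = 0$ ($a{\left(r \right)} = 2 r 1 \cdot 0 = 2 r 0 = 2 \cdot 0 = 0$)
$O = \frac{8}{3} \approx 2.6667$
$W{\left(g,Q \right)} = - \frac{30}{14 + Q}$ ($W{\left(g,Q \right)} = - 6 \frac{5}{Q + 14} = - 6 \frac{5}{14 + Q} = - \frac{30}{14 + Q}$)
$a{\left(5 \right)} W{\left(O,15 \right)} = 0 \left(- \frac{30}{14 + 15}\right) = 0 \left(- \frac{30}{29}\right) = 0$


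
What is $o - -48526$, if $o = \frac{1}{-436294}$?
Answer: $\frac{21171602643}{436294} \approx 48526.0$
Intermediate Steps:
$o = - \frac{1}{436294} \approx -2.292 \cdot 10^{-6}$
$o - -48526 = - \frac{1}{436294} - -48526 = - \frac{1}{436294} + 48526 = \frac{21171602643}{436294}$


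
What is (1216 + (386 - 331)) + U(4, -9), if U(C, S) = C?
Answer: 1275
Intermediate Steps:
(1216 + (386 - 331)) + U(4, -9) = (1216 + (386 - 331)) + 4 = (1216 + 55) + 4 = 1271 + 4 = 1275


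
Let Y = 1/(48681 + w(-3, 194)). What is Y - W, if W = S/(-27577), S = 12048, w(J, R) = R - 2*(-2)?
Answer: 588921769/1347936183 ≈ 0.43691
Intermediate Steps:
w(J, R) = 4 + R (w(J, R) = R + 4 = 4 + R)
W = -12048/27577 (W = 12048/(-27577) = 12048*(-1/27577) = -12048/27577 ≈ -0.43689)
Y = 1/48879 (Y = 1/(48681 + (4 + 194)) = 1/(48681 + 198) = 1/48879 ≈ 2.0459e-5)
Y - W = 1/48879 - 1*(-12048/27577) = 1/48879 + 12048/27577 = 588921769/1347936183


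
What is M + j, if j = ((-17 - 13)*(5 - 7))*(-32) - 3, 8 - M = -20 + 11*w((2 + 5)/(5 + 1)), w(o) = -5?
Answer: -1840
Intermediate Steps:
M = 83 (M = 8 - (-20 + 11*(-5)) = 8 - (-20 - 55) = 8 - 1*(-75) = 8 + 75 = 83)
j = -1923 (j = -30*(-2)*(-32) - 3 = 60*(-32) - 3 = -1920 - 3 = -1923)
M + j = 83 - 1923 = -1840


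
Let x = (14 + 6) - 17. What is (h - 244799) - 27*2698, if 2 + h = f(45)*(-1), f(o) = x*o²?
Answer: -323722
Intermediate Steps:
x = 3 (x = 20 - 17 = 3)
f(o) = 3*o²
h = -6077 (h = -2 + (3*45²)*(-1) = -2 + (3*2025)*(-1) = -2 + 6075*(-1) = -2 - 6075 = -6077)
(h - 244799) - 27*2698 = (-6077 - 244799) - 27*2698 = -250876 - 72846 = -323722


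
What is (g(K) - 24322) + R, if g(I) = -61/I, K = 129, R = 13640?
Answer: -1378039/129 ≈ -10682.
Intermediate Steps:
(g(K) - 24322) + R = (-61/129 - 24322) + 13640 = -3137599/129 + 13640 = -1378039/129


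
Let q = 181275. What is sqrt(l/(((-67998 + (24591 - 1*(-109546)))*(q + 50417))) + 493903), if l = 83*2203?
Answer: sqrt(8329424095751711908181)/129863366 ≈ 702.78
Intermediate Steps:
l = 182849
sqrt(l/(((-67998 + (24591 - 1*(-109546)))*(q + 50417))) + 493903) = sqrt(182849/(((-67998 + (24591 - 1*(-109546)))*(181275 + 50417))) + 493903) = sqrt(182849/(((-67998 + (24591 + 109546))*231692)) + 493903) = sqrt(182849/(((-67998 + 134137)*231692)) + 493903) = sqrt(182849/((66139*231692)) + 493903) = sqrt(182849/15323877188 + 493903) = sqrt(7568508914967613/15323877188) = sqrt(8329424095751711908181)/129863366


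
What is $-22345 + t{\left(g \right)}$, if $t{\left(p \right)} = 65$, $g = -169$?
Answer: $-22280$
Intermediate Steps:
$-22345 + t{\left(g \right)} = -22345 + 65 = -22280$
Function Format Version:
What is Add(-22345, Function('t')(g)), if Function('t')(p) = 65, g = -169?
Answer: -22280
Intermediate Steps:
Add(-22345, Function('t')(g)) = Add(-22345, 65) = -22280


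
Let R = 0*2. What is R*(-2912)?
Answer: 0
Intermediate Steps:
R = 0
R*(-2912) = 0*(-2912) = 0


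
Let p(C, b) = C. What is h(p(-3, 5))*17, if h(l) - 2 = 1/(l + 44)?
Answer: 1411/41 ≈ 34.415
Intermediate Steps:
h(l) = 2 + 1/(44 + l) (h(l) = 2 + 1/(l + 44) = 2 + 1/(44 + l))
h(p(-3, 5))*17 = ((89 + 2*(-3))/(44 - 3))*17 = ((89 - 6)/41)*17 = ((1/41)*83)*17 = (83/41)*17 = 1411/41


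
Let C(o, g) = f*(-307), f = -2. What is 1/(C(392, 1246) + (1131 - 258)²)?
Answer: 1/762743 ≈ 1.3111e-6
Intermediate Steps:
C(o, g) = 614 (C(o, g) = -2*(-307) = 614)
1/(C(392, 1246) + (1131 - 258)²) = 1/(614 + (1131 - 258)²) = 1/(614 + 873²) = 1/(614 + 762129) = 1/762743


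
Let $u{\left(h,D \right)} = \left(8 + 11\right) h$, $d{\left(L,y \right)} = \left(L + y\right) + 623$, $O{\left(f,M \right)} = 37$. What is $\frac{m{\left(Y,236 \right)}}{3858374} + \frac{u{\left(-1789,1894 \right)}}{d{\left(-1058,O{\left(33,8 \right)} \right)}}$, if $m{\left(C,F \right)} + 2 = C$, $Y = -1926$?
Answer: $\frac{65574611645}{767816426} \approx 85.404$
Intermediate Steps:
$d{\left(L,y \right)} = 623 + L + y$
$m{\left(C,F \right)} = -2 + C$
$u{\left(h,D \right)} = 19 h$
$\frac{m{\left(Y,236 \right)}}{3858374} + \frac{u{\left(-1789,1894 \right)}}{d{\left(-1058,O{\left(33,8 \right)} \right)}} = \frac{-2 - 1926}{3858374} + \frac{19 \left(-1789\right)}{623 - 1058 + 37} = \left(-1928\right) \frac{1}{3858374} - \frac{33991}{-398} = - \frac{964}{1929187} - - \frac{33991}{398} = - \frac{964}{1929187} + \frac{33991}{398} = \frac{65574611645}{767816426}$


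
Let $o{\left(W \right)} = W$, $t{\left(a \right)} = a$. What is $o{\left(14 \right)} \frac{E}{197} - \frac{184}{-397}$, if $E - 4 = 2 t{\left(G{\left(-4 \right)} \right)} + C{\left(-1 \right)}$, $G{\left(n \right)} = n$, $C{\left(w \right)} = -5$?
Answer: $- \frac{13774}{78209} \approx -0.17612$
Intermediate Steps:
$E = -9$ ($E = 4 + \left(2 \left(-4\right) - 5\right) = 4 - 13 = -9$)
$o{\left(14 \right)} \frac{E}{197} - \frac{184}{-397} = 14 \left(- \frac{9}{197}\right) - \frac{184}{-397} = 14 \left(\left(-9\right) \frac{1}{197}\right) - - \frac{184}{397} = 14 \left(- \frac{9}{197}\right) + \frac{184}{397} = - \frac{126}{197} + \frac{184}{397} = - \frac{13774}{78209}$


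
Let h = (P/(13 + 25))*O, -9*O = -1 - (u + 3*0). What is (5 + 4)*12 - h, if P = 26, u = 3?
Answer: 18416/171 ≈ 107.70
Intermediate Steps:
O = 4/9 (O = -(-1 - (3 + 3*0))/9 = -(-1 - (3 + 0))/9 = -(-1 - 1*3)/9 = -(-1 - 3)/9 = -1/9*(-4) = 4/9 ≈ 0.44444)
h = 52/171 (h = (26/(13 + 25))*(4/9) = (26/38)*(4/9) = (26*(1/38))*(4/9) = (13/19)*(4/9) = 52/171 ≈ 0.30409)
(5 + 4)*12 - h = (5 + 4)*12 - 1*52/171 = 9*12 - 52/171 = 108 - 52/171 = 18416/171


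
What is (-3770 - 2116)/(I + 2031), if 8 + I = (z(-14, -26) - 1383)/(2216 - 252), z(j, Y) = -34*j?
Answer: -11560104/3972265 ≈ -2.9102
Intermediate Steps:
I = -16619/1964 (I = -8 + (-34*(-14) - 1383)/(2216 - 252) = -8 + (476 - 1383)/1964 = -8 - 907*1/1964 = -8 - 907/1964 = -16619/1964 ≈ -8.4618)
(-3770 - 2116)/(I + 2031) = (-3770 - 2116)/(-16619/1964 + 2031) = -5886/3972265/1964 = -5886*1964/3972265 = -11560104/3972265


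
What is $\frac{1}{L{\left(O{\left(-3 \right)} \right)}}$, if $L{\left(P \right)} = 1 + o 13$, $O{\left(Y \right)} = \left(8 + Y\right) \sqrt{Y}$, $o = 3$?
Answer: $\frac{1}{40} \approx 0.025$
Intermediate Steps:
$O{\left(Y \right)} = \sqrt{Y} \left(8 + Y\right)$
$L{\left(P \right)} = 40$ ($L{\left(P \right)} = 1 + 3 \cdot 13 = 1 + 39 = 40$)
$\frac{1}{L{\left(O{\left(-3 \right)} \right)}} = \frac{1}{40}$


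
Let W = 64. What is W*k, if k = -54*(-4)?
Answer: 13824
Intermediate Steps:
k = 216
W*k = 64*216 = 13824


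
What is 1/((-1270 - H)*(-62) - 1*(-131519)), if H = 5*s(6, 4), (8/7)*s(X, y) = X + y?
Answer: 2/425943 ≈ 4.6955e-6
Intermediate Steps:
s(X, y) = 7*X/8 + 7*y/8 (s(X, y) = 7*(X + y)/8 = 7*X/8 + 7*y/8)
H = 175/4 (H = 5*((7/8)*6 + (7/8)*4) = 5*(21/4 + 7/2) = 5*(35/4) = 175/4 ≈ 43.750)
1/((-1270 - H)*(-62) - 1*(-131519)) = 1/((-1270 - 1*175/4)*(-62) - 1*(-131519)) = 1/((-1270 - 175/4)*(-62) + 131519) = 1/(-5255/4*(-62) + 131519) = 1/(162905/2 + 131519) = 1/(425943/2) = 2/425943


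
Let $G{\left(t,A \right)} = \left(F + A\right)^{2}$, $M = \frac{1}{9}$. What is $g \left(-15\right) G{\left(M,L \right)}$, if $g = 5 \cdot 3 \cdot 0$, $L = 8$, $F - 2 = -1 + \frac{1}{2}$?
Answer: $0$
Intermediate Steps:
$M = \frac{1}{9} \approx 0.11111$
$F = \frac{3}{2}$ ($F = 2 - \left(1 - \frac{1}{2}\right) = 2 + \left(-1 + \frac{1}{2}\right) = 2 - \frac{1}{2} = \frac{3}{2} \approx 1.5$)
$g = 0$ ($g = 15 \cdot 0 = 0$)
$G{\left(t,A \right)} = \left(\frac{3}{2} + A\right)^{2}$
$g \left(-15\right) G{\left(M,L \right)} = 0 \left(-15\right) \frac{\left(3 + 2 \cdot 8\right)^{2}}{4} = 0 \frac{\left(3 + 16\right)^{2}}{4} = 0 \frac{19^{2}}{4} = 0 \cdot \frac{1}{4} \cdot 361 = 0 \cdot \frac{361}{4} = 0$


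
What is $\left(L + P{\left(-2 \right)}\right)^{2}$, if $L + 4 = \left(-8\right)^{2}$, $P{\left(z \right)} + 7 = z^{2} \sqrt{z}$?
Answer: $2777 + 424 i \sqrt{2} \approx 2777.0 + 599.63 i$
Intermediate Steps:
$P{\left(z \right)} = -7 + z^{\frac{5}{2}}$ ($P{\left(z \right)} = -7 + z^{2} \sqrt{z} = -7 + z^{\frac{5}{2}}$)
$L = 60$ ($L = -4 + \left(-8\right)^{2} = -4 + 64 = 60$)
$\left(L + P{\left(-2 \right)}\right)^{2} = \left(60 - \left(7 - \left(-2\right)^{\frac{5}{2}}\right)\right)^{2} = \left(60 - \left(7 - 4 i \sqrt{2}\right)\right)^{2} = \left(53 + 4 i \sqrt{2}\right)^{2}$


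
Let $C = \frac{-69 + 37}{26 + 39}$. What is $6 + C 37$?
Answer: $- \frac{794}{65} \approx -12.215$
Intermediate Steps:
$C = - \frac{32}{65} \approx -0.49231$
$6 + C 37 = 6 - \frac{1184}{65} = - \frac{794}{65}$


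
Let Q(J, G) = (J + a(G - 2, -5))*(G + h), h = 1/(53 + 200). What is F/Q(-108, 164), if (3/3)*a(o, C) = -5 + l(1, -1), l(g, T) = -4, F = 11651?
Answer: -2947703/4854681 ≈ -0.60719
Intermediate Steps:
h = 1/253 ≈ 0.0039526
a(o, C) = -9 (a(o, C) = -5 - 4 = -9)
Q(J, G) = (-9 + J)*(1/253 + G) (Q(J, G) = (J - 9)*(G + 1/253) = (-9 + J)*(1/253 + G))
F/Q(-108, 164) = 11651/(-9/253 - 9*164 + (1/253)*(-108) + 164*(-108)) = 11651/(-9/253 - 1476 - 108/253 - 17712) = 11651/(-4854681/253) = 11651*(-253/4854681) = -2947703/4854681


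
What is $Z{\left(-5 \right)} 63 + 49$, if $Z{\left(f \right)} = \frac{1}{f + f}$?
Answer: $\frac{427}{10} \approx 42.7$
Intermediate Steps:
$Z{\left(f \right)} = \frac{1}{2 f}$
$Z{\left(-5 \right)} 63 + 49 = \frac{1}{2 \left(-5\right)} 63 + 49 = \frac{1}{2} \left(- \frac{1}{5}\right) 63 + 49 = \left(- \frac{1}{10}\right) 63 + 49 = - \frac{63}{10} + 49 = \frac{427}{10}$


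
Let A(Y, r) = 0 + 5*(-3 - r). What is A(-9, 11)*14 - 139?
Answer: -1119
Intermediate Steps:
A(Y, r) = -15 - 5*r (A(Y, r) = 0 + (-15 - 5*r) = -15 - 5*r)
A(-9, 11)*14 - 139 = (-15 - 5*11)*14 - 139 = (-15 - 55)*14 - 139 = -70*14 - 139 = -980 - 139 = -1119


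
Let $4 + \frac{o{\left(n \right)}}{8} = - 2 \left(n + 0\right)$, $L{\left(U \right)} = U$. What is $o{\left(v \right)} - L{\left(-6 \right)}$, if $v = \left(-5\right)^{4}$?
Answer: $-10026$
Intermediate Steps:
$v = 625$
$o{\left(n \right)} = -32 - 16 n$ ($o{\left(n \right)} = -32 + 8 \left(- 2 \left(n + 0\right)\right) = -32 + 8 \left(- 2 n\right) = -32 - 16 n$)
$o{\left(v \right)} - L{\left(-6 \right)} = \left(-32 - 10000\right) - -6 = \left(-32 - 10000\right) + 6 = -10032 + 6 = -10026$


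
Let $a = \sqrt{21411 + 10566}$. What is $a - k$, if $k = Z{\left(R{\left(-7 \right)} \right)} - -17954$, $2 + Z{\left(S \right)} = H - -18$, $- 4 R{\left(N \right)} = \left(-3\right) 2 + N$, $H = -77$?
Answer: $-17893 + 3 \sqrt{3553} \approx -17714.0$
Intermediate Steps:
$R{\left(N \right)} = \frac{3}{2} - \frac{N}{4}$ ($R{\left(N \right)} = - \frac{\left(-3\right) 2 + N}{4} = - \frac{-6 + N}{4} = \frac{3}{2} - \frac{N}{4}$)
$a = 3 \sqrt{3553}$ ($a = \sqrt{31977} = 3 \sqrt{3553} \approx 178.82$)
$Z{\left(S \right)} = -61$ ($Z{\left(S \right)} = -2 - 59 = -61$)
$k = 17893$ ($k = -61 - -17954 = -61 + 17954 = 17893$)
$a - k = 3 \sqrt{3553} - 17893 = -17893 + 3 \sqrt{3553}$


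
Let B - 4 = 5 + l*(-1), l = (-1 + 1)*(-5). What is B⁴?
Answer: 6561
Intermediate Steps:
l = 0 (l = 0*(-5) = 0)
B = 9 (B = 4 + (5 + 0*(-1)) = 4 + (5 + 0) = 4 + 5 = 9)
B⁴ = 9⁴ = 6561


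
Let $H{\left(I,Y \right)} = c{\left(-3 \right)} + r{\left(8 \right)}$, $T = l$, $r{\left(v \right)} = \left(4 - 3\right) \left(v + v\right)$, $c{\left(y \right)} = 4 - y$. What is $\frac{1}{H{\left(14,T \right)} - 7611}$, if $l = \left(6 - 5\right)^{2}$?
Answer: $- \frac{1}{7588} \approx -0.00013179$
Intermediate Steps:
$l = 1$ ($l = 1^{2} = 1$)
$r{\left(v \right)} = 2 v$ ($r{\left(v \right)} = 1 \cdot 2 v = 2 v$)
$T = 1$
$H{\left(I,Y \right)} = 23$ ($H{\left(I,Y \right)} = \left(4 - -3\right) + 2 \cdot 8 = \left(4 + 3\right) + 16 = 7 + 16 = 23$)
$\frac{1}{H{\left(14,T \right)} - 7611} = \frac{1}{23 - 7611} = \frac{1}{-7588} = - \frac{1}{7588}$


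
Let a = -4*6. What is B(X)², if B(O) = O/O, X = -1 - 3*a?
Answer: 1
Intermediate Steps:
a = -24
X = 71 (X = -1 - 3*(-24) = -1 + 72 = 71)
B(O) = 1
B(X)² = 1² = 1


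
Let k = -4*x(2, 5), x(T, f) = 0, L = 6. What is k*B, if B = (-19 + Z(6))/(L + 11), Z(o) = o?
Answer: 0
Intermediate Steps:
k = 0 (k = -4*0 = 0)
B = -13/17 (B = (-19 + 6)/(6 + 11) = -13/17 ≈ -0.76471)
k*B = 0*(-13/17) = 0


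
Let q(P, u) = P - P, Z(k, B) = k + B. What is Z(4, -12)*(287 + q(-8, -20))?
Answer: -2296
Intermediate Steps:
Z(k, B) = B + k
q(P, u) = 0
Z(4, -12)*(287 + q(-8, -20)) = (-12 + 4)*(287 + 0) = -8*287 = -2296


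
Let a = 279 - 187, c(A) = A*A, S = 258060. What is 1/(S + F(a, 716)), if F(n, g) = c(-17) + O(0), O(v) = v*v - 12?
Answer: 1/258337 ≈ 3.8709e-6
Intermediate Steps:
O(v) = -12 + v² (O(v) = v² - 12 = -12 + v²)
c(A) = A²
a = 92
F(n, g) = 277 (F(n, g) = (-17)² + (-12 + 0²) = 289 + (-12 + 0) = 289 - 12 = 277)
1/(S + F(a, 716)) = 1/(258060 + 277) = 1/258337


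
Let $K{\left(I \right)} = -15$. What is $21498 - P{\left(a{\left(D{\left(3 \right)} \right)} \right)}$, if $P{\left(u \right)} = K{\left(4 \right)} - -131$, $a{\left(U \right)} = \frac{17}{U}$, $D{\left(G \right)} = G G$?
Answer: $21382$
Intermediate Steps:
$D{\left(G \right)} = G^{2}$
$P{\left(u \right)} = 116$ ($P{\left(u \right)} = -15 - -131 = -15 + 131 = 116$)
$21498 - P{\left(a{\left(D{\left(3 \right)} \right)} \right)} = 21498 - 116 = 21382$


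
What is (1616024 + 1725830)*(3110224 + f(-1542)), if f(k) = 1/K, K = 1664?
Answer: 8647736878397199/832 ≈ 1.0394e+13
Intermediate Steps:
f(k) = 1/1664
(1616024 + 1725830)*(3110224 + f(-1542)) = (1616024 + 1725830)*(3110224 + 1/1664) = 3341854*(5175412737/1664) = 8647736878397199/832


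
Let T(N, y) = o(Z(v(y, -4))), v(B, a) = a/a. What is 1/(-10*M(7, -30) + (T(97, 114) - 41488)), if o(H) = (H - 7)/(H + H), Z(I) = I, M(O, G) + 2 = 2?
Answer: -1/41491 ≈ -2.4102e-5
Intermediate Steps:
v(B, a) = 1
M(O, G) = 0 (M(O, G) = -2 + 2 = 0)
o(H) = (-7 + H)/(2*H) (o(H) = (-7 + H)/((2*H)) = (-7 + H)*(1/(2*H)) = (-7 + H)/(2*H))
T(N, y) = -3 (T(N, y) = (1/2)*(-7 + 1)/1 = (1/2)*1*(-6) = -3)
1/(-10*M(7, -30) + (T(97, 114) - 41488)) = 1/(-10*0 + (-3 - 41488)) = 1/(0 - 41491) = 1/(-41491) = -1/41491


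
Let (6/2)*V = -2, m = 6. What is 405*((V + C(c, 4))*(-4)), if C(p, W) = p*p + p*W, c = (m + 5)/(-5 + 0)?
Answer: 37476/5 ≈ 7495.2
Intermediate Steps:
c = -11/5 (c = (6 + 5)/(-5 + 0) = 11/(-5) = 11*(-1/5) = -11/5 ≈ -2.2000)
V = -2/3 (V = (1/3)*(-2) = -2/3 ≈ -0.66667)
C(p, W) = p**2 + W*p
405*((V + C(c, 4))*(-4)) = 405*((-2/3 - 11*(4 - 11/5)/5)*(-4)) = 405*((-2/3 - 11/5*9/5)*(-4)) = 405*((-2/3 - 99/25)*(-4)) = 405*(-347/75*(-4)) = 405*(1388/75) = 37476/5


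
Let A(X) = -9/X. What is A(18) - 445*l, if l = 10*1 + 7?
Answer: -15131/2 ≈ -7565.5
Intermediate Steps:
l = 17 (l = 10 + 7 = 17)
A(18) - 445*l = -9/18 - 445*17 = -9*1/18 - 7565 = -½ - 7565 = -15131/2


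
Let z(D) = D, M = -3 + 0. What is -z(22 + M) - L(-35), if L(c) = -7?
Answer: -12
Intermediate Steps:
M = -3
-z(22 + M) - L(-35) = -(22 - 3) - 1*(-7) = -1*19 + 7 = -19 + 7 = -12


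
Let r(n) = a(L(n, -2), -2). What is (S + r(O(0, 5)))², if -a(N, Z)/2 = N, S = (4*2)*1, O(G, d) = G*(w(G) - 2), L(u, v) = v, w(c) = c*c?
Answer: 144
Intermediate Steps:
w(c) = c²
O(G, d) = G*(-2 + G²) (O(G, d) = G*(G² - 2) = G*(-2 + G²))
S = 8 (S = 8*1 = 8)
a(N, Z) = -2*N
r(n) = 4 (r(n) = -2*(-2) = 4)
(S + r(O(0, 5)))² = (8 + 4)² = 12² = 144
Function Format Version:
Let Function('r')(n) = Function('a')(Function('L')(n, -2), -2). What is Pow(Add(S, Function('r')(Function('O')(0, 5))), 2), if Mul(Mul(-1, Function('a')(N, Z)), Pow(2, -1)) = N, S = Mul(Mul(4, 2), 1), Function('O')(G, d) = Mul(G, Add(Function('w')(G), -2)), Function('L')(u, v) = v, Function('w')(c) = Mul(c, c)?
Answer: 144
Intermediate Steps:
Function('w')(c) = Pow(c, 2)
Function('O')(G, d) = Mul(G, Add(-2, Pow(G, 2))) (Function('O')(G, d) = Mul(G, Add(Pow(G, 2), -2)) = Mul(G, Add(-2, Pow(G, 2))))
S = 8 (S = Mul(8, 1) = 8)
Function('a')(N, Z) = Mul(-2, N)
Function('r')(n) = 4 (Function('r')(n) = Mul(-2, -2) = 4)
Pow(Add(S, Function('r')(Function('O')(0, 5))), 2) = Pow(Add(8, 4), 2) = Pow(12, 2) = 144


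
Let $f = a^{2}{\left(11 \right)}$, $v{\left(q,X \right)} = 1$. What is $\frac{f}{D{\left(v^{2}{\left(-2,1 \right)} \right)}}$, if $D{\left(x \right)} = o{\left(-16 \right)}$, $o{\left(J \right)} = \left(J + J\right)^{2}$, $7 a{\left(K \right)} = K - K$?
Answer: $0$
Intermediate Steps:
$a{\left(K \right)} = 0$ ($a{\left(K \right)} = \frac{K - K}{7} = \frac{1}{7} \cdot 0 = 0$)
$f = 0$ ($f = 0^{2} = 0$)
$o{\left(J \right)} = 4 J^{2}$ ($o{\left(J \right)} = \left(2 J\right)^{2} = 4 J^{2}$)
$D{\left(x \right)} = 1024$ ($D{\left(x \right)} = 4 \left(-16\right)^{2} = 4 \cdot 256 = 1024$)
$\frac{f}{D{\left(v^{2}{\left(-2,1 \right)} \right)}} = \frac{0}{1024} = 0 \cdot \frac{1}{1024} = 0$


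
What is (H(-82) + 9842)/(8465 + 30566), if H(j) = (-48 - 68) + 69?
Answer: 9795/39031 ≈ 0.25095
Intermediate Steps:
H(j) = -47 (H(j) = -116 + 69 = -47)
(H(-82) + 9842)/(8465 + 30566) = (-47 + 9842)/(8465 + 30566) = 9795/39031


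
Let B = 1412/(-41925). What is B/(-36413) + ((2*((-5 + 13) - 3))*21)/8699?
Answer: 320601438238/13280024102475 ≈ 0.024142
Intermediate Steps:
B = -1412/41925 (B = 1412*(-1/41925) = -1412/41925 ≈ -0.033679)
B/(-36413) + ((2*((-5 + 13) - 3))*21)/8699 = -1412/41925/(-36413) + ((2*((-5 + 13) - 3))*21)/8699 = -1412/41925*(-1/36413) + ((2*(8 - 3))*21)*(1/8699) = 1412/1526615025 + ((2*5)*21)*(1/8699) = 1412/1526615025 + (10*21)*(1/8699) = 1412/1526615025 + 210*(1/8699) = 1412/1526615025 + 210/8699 = 320601438238/13280024102475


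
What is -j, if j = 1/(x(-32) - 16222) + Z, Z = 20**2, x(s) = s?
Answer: -6501599/16254 ≈ -400.00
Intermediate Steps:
Z = 400
j = 6501599/16254 (j = 1/(-32 - 16222) + 400 = 1/(-16254) + 400 = -1/16254 + 400 = 6501599/16254 ≈ 400.00)
-j = -1*6501599/16254 = -6501599/16254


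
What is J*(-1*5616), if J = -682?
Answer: 3830112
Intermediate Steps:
J*(-1*5616) = -(-682)*5616 = -682*(-5616) = 3830112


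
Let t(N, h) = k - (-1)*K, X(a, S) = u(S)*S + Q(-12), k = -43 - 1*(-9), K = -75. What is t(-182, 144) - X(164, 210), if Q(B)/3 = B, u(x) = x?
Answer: -44173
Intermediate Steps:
Q(B) = 3*B
k = -34 (k = -43 + 9 = -34)
X(a, S) = -36 + S² (X(a, S) = S*S + 3*(-12) = S² - 36 = -36 + S²)
t(N, h) = -109 (t(N, h) = -34 - (-1)*(-75) = -34 - 1*75 = -34 - 75 = -109)
t(-182, 144) - X(164, 210) = -109 - (-36 + 210²) = -109 - (-36 + 44100) = -109 - 1*44064 = -109 - 44064 = -44173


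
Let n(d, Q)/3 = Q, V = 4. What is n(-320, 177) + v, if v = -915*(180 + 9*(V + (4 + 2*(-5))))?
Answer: -147699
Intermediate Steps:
n(d, Q) = 3*Q
v = -148230 (v = -915*(180 + 9*(4 + (4 + 2*(-5)))) = -915*(180 + 9*(4 + (4 - 10))) = -915*(180 + 9*(4 - 6)) = -915*(180 + 9*(-2)) = -915*(180 - 18) = -915*162 = -148230)
n(-320, 177) + v = 3*177 - 148230 = 531 - 148230 = -147699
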